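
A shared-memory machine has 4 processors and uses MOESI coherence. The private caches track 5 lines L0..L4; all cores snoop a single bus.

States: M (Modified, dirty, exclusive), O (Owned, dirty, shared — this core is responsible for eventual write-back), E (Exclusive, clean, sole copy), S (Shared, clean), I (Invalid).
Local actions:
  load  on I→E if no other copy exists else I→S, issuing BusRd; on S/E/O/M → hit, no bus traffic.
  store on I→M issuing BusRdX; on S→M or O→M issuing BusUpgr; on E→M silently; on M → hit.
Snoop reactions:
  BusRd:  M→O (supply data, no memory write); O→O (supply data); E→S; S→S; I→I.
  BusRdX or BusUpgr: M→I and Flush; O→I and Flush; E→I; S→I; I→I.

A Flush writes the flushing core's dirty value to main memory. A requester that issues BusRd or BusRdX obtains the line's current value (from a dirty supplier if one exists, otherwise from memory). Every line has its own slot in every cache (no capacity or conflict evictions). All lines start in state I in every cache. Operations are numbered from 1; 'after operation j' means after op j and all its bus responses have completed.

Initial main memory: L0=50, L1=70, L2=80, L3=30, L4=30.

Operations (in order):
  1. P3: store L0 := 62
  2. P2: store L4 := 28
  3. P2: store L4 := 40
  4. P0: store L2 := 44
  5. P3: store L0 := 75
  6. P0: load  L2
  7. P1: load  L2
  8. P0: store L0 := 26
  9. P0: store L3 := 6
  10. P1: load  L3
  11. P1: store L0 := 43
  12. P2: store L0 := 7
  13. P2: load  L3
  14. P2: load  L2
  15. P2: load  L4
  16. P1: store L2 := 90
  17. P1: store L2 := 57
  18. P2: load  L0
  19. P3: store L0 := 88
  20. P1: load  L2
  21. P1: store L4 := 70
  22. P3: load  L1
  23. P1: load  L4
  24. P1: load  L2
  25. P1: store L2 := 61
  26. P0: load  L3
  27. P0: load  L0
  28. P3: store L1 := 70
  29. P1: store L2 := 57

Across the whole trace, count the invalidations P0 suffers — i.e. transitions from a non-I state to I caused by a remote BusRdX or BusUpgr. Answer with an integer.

1. P3: store L0 := 62  bus=[BusRdX]  L0: P0=I P1=I P2=I P3=M  mem[L0]=50
2. P2: store L4 := 28  bus=[BusRdX]  L4: P0=I P1=I P2=M P3=I  mem[L4]=30
3. P2: store L4 := 40  bus=[-]  L4: P0=I P1=I P2=M P3=I  mem[L4]=30
4. P0: store L2 := 44  bus=[BusRdX]  L2: P0=M P1=I P2=I P3=I  mem[L2]=80
5. P3: store L0 := 75  bus=[-]  L0: P0=I P1=I P2=I P3=M  mem[L0]=50
6. P0: load  L2  bus=[-]  L2: P0=M P1=I P2=I P3=I  mem[L2]=80
7. P1: load  L2  bus=[BusRd]  L2: P0=O P1=S P2=I P3=I  mem[L2]=80
8. P0: store L0 := 26  bus=[BusRdX,Flush]  L0: P0=M P1=I P2=I P3=I  mem[L0]=75
9. P0: store L3 := 6  bus=[BusRdX]  L3: P0=M P1=I P2=I P3=I  mem[L3]=30
10. P1: load  L3  bus=[BusRd]  L3: P0=O P1=S P2=I P3=I  mem[L3]=30
11. P1: store L0 := 43  bus=[BusRdX,Flush]  L0: P0=I P1=M P2=I P3=I  mem[L0]=26
12. P2: store L0 := 7  bus=[BusRdX,Flush]  L0: P0=I P1=I P2=M P3=I  mem[L0]=43
13. P2: load  L3  bus=[BusRd]  L3: P0=O P1=S P2=S P3=I  mem[L3]=30
14. P2: load  L2  bus=[BusRd]  L2: P0=O P1=S P2=S P3=I  mem[L2]=80
15. P2: load  L4  bus=[-]  L4: P0=I P1=I P2=M P3=I  mem[L4]=30
16. P1: store L2 := 90  bus=[BusUpgr,Flush]  L2: P0=I P1=M P2=I P3=I  mem[L2]=44
17. P1: store L2 := 57  bus=[-]  L2: P0=I P1=M P2=I P3=I  mem[L2]=44
18. P2: load  L0  bus=[-]  L0: P0=I P1=I P2=M P3=I  mem[L0]=43
19. P3: store L0 := 88  bus=[BusRdX,Flush]  L0: P0=I P1=I P2=I P3=M  mem[L0]=7
20. P1: load  L2  bus=[-]  L2: P0=I P1=M P2=I P3=I  mem[L2]=44
21. P1: store L4 := 70  bus=[BusRdX,Flush]  L4: P0=I P1=M P2=I P3=I  mem[L4]=40
22. P3: load  L1  bus=[BusRd]  L1: P0=I P1=I P2=I P3=E  mem[L1]=70
23. P1: load  L4  bus=[-]  L4: P0=I P1=M P2=I P3=I  mem[L4]=40
24. P1: load  L2  bus=[-]  L2: P0=I P1=M P2=I P3=I  mem[L2]=44
25. P1: store L2 := 61  bus=[-]  L2: P0=I P1=M P2=I P3=I  mem[L2]=44
26. P0: load  L3  bus=[-]  L3: P0=O P1=S P2=S P3=I  mem[L3]=30
27. P0: load  L0  bus=[BusRd]  L0: P0=S P1=I P2=I P3=O  mem[L0]=7
28. P3: store L1 := 70  bus=[-]  L1: P0=I P1=I P2=I P3=M  mem[L1]=70
29. P1: store L2 := 57  bus=[-]  L2: P0=I P1=M P2=I P3=I  mem[L2]=44

invalidations = 2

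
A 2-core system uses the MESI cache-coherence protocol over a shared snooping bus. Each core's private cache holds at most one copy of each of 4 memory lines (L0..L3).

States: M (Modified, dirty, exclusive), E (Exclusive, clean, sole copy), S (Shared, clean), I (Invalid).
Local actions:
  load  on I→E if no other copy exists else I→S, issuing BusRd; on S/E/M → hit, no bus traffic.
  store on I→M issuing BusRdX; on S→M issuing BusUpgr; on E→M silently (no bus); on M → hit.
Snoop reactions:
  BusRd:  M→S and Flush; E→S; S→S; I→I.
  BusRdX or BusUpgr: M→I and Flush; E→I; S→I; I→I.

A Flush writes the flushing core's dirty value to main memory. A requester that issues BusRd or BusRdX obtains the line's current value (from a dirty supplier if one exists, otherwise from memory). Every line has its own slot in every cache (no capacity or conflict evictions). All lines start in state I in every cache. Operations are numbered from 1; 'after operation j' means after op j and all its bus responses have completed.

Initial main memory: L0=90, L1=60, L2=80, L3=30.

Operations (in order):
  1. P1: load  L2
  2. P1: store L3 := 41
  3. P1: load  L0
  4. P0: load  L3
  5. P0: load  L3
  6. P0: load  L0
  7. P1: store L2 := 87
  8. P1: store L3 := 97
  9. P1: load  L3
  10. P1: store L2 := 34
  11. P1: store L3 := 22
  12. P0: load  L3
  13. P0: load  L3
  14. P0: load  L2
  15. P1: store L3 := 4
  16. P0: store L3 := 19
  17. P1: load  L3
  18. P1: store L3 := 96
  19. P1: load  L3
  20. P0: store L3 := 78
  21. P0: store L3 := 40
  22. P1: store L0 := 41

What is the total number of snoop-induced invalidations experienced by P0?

[1] P1: load  L2 | P0:I, P1:E(80) | bus: BusRd
[2] P1: store L3 := 41 | P0:I, P1:M(41) | bus: BusRdX
[3] P1: load  L0 | P0:I, P1:E(90) | bus: BusRd
[4] P0: load  L3 | P0:S(41), P1:S(41) | bus: BusRd,Flush
[5] P0: load  L3 | P0:S(41), P1:S(41) | bus: none
[6] P0: load  L0 | P0:S(90), P1:S(90) | bus: BusRd
[7] P1: store L2 := 87 | P0:I, P1:M(87) | bus: none
[8] P1: store L3 := 97 | P0:I, P1:M(97) | bus: BusUpgr
[9] P1: load  L3 | P0:I, P1:M(97) | bus: none
[10] P1: store L2 := 34 | P0:I, P1:M(34) | bus: none
[11] P1: store L3 := 22 | P0:I, P1:M(22) | bus: none
[12] P0: load  L3 | P0:S(22), P1:S(22) | bus: BusRd,Flush
[13] P0: load  L3 | P0:S(22), P1:S(22) | bus: none
[14] P0: load  L2 | P0:S(34), P1:S(34) | bus: BusRd,Flush
[15] P1: store L3 := 4 | P0:I, P1:M(4) | bus: BusUpgr
[16] P0: store L3 := 19 | P0:M(19), P1:I | bus: BusRdX,Flush
[17] P1: load  L3 | P0:S(19), P1:S(19) | bus: BusRd,Flush
[18] P1: store L3 := 96 | P0:I, P1:M(96) | bus: BusUpgr
[19] P1: load  L3 | P0:I, P1:M(96) | bus: none
[20] P0: store L3 := 78 | P0:M(78), P1:I | bus: BusRdX,Flush
[21] P0: store L3 := 40 | P0:M(40), P1:I | bus: none
[22] P1: store L0 := 41 | P0:I, P1:M(41) | bus: BusUpgr

invalidations = 4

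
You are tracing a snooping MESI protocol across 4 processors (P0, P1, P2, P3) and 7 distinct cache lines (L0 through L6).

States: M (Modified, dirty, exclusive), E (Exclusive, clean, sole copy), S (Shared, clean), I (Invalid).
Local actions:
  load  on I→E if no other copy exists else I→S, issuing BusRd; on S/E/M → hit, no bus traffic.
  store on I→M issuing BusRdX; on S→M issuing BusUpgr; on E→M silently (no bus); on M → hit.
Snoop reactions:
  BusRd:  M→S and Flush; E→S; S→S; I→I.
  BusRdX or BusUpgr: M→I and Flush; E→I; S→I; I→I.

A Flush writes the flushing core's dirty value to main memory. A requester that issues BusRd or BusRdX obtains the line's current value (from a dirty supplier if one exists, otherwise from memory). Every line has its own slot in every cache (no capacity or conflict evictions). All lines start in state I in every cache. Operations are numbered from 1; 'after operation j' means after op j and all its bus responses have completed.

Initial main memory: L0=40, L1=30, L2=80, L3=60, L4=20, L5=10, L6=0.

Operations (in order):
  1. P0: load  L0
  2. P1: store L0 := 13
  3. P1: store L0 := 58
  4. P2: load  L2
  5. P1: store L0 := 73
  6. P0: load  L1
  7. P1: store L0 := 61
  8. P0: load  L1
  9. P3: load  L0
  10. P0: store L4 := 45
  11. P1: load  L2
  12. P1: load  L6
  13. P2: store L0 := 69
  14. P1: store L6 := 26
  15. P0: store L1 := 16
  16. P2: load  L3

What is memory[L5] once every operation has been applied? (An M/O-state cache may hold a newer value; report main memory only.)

memory[L5] = 10

[1] P0: load  L0 | P0:E(40), P1:I, P2:I, P3:I | bus: BusRd
[2] P1: store L0 := 13 | P0:I, P1:M(13), P2:I, P3:I | bus: BusRdX
[3] P1: store L0 := 58 | P0:I, P1:M(58), P2:I, P3:I | bus: none
[4] P2: load  L2 | P0:I, P1:I, P2:E(80), P3:I | bus: BusRd
[5] P1: store L0 := 73 | P0:I, P1:M(73), P2:I, P3:I | bus: none
[6] P0: load  L1 | P0:E(30), P1:I, P2:I, P3:I | bus: BusRd
[7] P1: store L0 := 61 | P0:I, P1:M(61), P2:I, P3:I | bus: none
[8] P0: load  L1 | P0:E(30), P1:I, P2:I, P3:I | bus: none
[9] P3: load  L0 | P0:I, P1:S(61), P2:I, P3:S(61) | bus: BusRd,Flush
[10] P0: store L4 := 45 | P0:M(45), P1:I, P2:I, P3:I | bus: BusRdX
[11] P1: load  L2 | P0:I, P1:S(80), P2:S(80), P3:I | bus: BusRd
[12] P1: load  L6 | P0:I, P1:E(0), P2:I, P3:I | bus: BusRd
[13] P2: store L0 := 69 | P0:I, P1:I, P2:M(69), P3:I | bus: BusRdX
[14] P1: store L6 := 26 | P0:I, P1:M(26), P2:I, P3:I | bus: none
[15] P0: store L1 := 16 | P0:M(16), P1:I, P2:I, P3:I | bus: none
[16] P2: load  L3 | P0:I, P1:I, P2:E(60), P3:I | bus: BusRd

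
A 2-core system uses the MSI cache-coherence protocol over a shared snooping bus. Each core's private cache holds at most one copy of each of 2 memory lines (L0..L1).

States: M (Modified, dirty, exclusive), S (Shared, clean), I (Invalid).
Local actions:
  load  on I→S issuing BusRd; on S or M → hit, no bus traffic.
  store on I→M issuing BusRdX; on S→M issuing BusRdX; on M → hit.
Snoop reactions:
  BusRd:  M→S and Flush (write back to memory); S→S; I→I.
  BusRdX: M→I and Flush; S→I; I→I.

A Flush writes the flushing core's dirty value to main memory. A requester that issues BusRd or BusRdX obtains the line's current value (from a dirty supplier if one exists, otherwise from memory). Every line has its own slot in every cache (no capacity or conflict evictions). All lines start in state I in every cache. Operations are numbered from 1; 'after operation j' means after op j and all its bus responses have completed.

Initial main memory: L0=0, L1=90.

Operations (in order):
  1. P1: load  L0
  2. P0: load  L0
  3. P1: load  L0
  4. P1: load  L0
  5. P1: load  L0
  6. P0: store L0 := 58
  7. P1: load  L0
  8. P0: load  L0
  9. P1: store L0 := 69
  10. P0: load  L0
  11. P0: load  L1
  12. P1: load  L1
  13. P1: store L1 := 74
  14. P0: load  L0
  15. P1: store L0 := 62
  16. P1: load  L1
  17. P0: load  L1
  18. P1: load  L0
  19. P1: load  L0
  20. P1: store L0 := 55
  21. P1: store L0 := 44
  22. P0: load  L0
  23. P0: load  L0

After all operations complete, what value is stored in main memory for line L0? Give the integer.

memory[L0] = 44

1. P1: load  L0  bus=[BusRd]  L0: P0=I P1=S  mem[L0]=0
2. P0: load  L0  bus=[BusRd]  L0: P0=S P1=S  mem[L0]=0
3. P1: load  L0  bus=[-]  L0: P0=S P1=S  mem[L0]=0
4. P1: load  L0  bus=[-]  L0: P0=S P1=S  mem[L0]=0
5. P1: load  L0  bus=[-]  L0: P0=S P1=S  mem[L0]=0
6. P0: store L0 := 58  bus=[BusRdX]  L0: P0=M P1=I  mem[L0]=0
7. P1: load  L0  bus=[BusRd,Flush]  L0: P0=S P1=S  mem[L0]=58
8. P0: load  L0  bus=[-]  L0: P0=S P1=S  mem[L0]=58
9. P1: store L0 := 69  bus=[BusRdX]  L0: P0=I P1=M  mem[L0]=58
10. P0: load  L0  bus=[BusRd,Flush]  L0: P0=S P1=S  mem[L0]=69
11. P0: load  L1  bus=[BusRd]  L1: P0=S P1=I  mem[L1]=90
12. P1: load  L1  bus=[BusRd]  L1: P0=S P1=S  mem[L1]=90
13. P1: store L1 := 74  bus=[BusRdX]  L1: P0=I P1=M  mem[L1]=90
14. P0: load  L0  bus=[-]  L0: P0=S P1=S  mem[L0]=69
15. P1: store L0 := 62  bus=[BusRdX]  L0: P0=I P1=M  mem[L0]=69
16. P1: load  L1  bus=[-]  L1: P0=I P1=M  mem[L1]=90
17. P0: load  L1  bus=[BusRd,Flush]  L1: P0=S P1=S  mem[L1]=74
18. P1: load  L0  bus=[-]  L0: P0=I P1=M  mem[L0]=69
19. P1: load  L0  bus=[-]  L0: P0=I P1=M  mem[L0]=69
20. P1: store L0 := 55  bus=[-]  L0: P0=I P1=M  mem[L0]=69
21. P1: store L0 := 44  bus=[-]  L0: P0=I P1=M  mem[L0]=69
22. P0: load  L0  bus=[BusRd,Flush]  L0: P0=S P1=S  mem[L0]=44
23. P0: load  L0  bus=[-]  L0: P0=S P1=S  mem[L0]=44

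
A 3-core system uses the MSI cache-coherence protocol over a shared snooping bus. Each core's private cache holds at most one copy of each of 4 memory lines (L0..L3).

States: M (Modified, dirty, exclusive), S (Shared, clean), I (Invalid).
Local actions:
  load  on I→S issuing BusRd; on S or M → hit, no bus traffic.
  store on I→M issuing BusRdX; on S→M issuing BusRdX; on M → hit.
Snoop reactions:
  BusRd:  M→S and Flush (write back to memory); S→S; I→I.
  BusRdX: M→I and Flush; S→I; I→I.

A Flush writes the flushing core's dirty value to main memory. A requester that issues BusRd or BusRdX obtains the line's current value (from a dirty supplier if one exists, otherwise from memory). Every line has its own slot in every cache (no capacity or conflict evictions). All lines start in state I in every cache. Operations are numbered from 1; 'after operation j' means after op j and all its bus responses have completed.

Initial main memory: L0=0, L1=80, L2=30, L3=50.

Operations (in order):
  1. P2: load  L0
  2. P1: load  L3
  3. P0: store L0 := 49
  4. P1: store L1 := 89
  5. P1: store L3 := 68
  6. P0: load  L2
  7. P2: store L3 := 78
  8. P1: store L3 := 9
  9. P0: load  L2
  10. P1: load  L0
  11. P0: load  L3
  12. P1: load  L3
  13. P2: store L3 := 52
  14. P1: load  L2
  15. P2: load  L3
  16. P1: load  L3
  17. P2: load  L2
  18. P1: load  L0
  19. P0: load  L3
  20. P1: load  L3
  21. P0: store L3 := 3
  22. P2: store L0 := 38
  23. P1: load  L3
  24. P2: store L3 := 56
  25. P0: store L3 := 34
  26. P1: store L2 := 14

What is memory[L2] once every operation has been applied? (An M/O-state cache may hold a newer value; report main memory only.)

  op1 P2: load  L0 → I/I/S on L0; bus BusRd; mem=0
  op2 P1: load  L3 → I/S/I on L3; bus BusRd; mem=50
  op3 P0: store L0 := 49 → M/I/I on L0; bus BusRdX; mem=0
  op4 P1: store L1 := 89 → I/M/I on L1; bus BusRdX; mem=80
  op5 P1: store L3 := 68 → I/M/I on L3; bus BusRdX; mem=50
  op6 P0: load  L2 → S/I/I on L2; bus BusRd; mem=30
  op7 P2: store L3 := 78 → I/I/M on L3; bus BusRdX Flush; mem=68
  op8 P1: store L3 := 9 → I/M/I on L3; bus BusRdX Flush; mem=78
  op9 P0: load  L2 → S/I/I on L2; bus (none); mem=30
  op10 P1: load  L0 → S/S/I on L0; bus BusRd Flush; mem=49
  op11 P0: load  L3 → S/S/I on L3; bus BusRd Flush; mem=9
  op12 P1: load  L3 → S/S/I on L3; bus (none); mem=9
  op13 P2: store L3 := 52 → I/I/M on L3; bus BusRdX; mem=9
  op14 P1: load  L2 → S/S/I on L2; bus BusRd; mem=30
  op15 P2: load  L3 → I/I/M on L3; bus (none); mem=9
  op16 P1: load  L3 → I/S/S on L3; bus BusRd Flush; mem=52
  op17 P2: load  L2 → S/S/S on L2; bus BusRd; mem=30
  op18 P1: load  L0 → S/S/I on L0; bus (none); mem=49
  op19 P0: load  L3 → S/S/S on L3; bus BusRd; mem=52
  op20 P1: load  L3 → S/S/S on L3; bus (none); mem=52
  op21 P0: store L3 := 3 → M/I/I on L3; bus BusRdX; mem=52
  op22 P2: store L0 := 38 → I/I/M on L0; bus BusRdX; mem=49
  op23 P1: load  L3 → S/S/I on L3; bus BusRd Flush; mem=3
  op24 P2: store L3 := 56 → I/I/M on L3; bus BusRdX; mem=3
  op25 P0: store L3 := 34 → M/I/I on L3; bus BusRdX Flush; mem=56
  op26 P1: store L2 := 14 → I/M/I on L2; bus BusRdX; mem=30

memory[L2] = 30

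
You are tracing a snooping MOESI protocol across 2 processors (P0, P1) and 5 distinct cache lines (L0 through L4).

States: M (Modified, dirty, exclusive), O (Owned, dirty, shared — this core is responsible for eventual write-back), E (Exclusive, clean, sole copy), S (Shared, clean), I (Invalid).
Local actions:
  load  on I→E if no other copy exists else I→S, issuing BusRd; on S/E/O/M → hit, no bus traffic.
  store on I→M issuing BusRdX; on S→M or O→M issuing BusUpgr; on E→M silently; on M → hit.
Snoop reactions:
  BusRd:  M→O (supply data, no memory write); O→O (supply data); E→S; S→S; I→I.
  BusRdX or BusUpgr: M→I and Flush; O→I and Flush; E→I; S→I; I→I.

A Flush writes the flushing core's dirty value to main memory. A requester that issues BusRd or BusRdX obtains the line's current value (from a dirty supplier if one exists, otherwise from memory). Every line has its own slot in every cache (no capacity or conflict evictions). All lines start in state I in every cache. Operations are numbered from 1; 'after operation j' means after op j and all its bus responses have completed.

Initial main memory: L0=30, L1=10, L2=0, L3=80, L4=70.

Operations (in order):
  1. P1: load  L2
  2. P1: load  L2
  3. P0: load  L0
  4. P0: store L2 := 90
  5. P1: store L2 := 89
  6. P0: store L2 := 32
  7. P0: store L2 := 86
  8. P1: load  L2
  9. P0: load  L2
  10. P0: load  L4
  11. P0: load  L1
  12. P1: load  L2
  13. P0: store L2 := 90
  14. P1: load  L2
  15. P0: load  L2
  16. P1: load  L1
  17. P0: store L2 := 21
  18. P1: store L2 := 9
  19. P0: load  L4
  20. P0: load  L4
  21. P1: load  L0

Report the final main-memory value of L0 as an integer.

  op1 P1: load  L2 → I/E on L2; bus BusRd; mem=0
  op2 P1: load  L2 → I/E on L2; bus (none); mem=0
  op3 P0: load  L0 → E/I on L0; bus BusRd; mem=30
  op4 P0: store L2 := 90 → M/I on L2; bus BusRdX; mem=0
  op5 P1: store L2 := 89 → I/M on L2; bus BusRdX Flush; mem=90
  op6 P0: store L2 := 32 → M/I on L2; bus BusRdX Flush; mem=89
  op7 P0: store L2 := 86 → M/I on L2; bus (none); mem=89
  op8 P1: load  L2 → O/S on L2; bus BusRd; mem=89
  op9 P0: load  L2 → O/S on L2; bus (none); mem=89
  op10 P0: load  L4 → E/I on L4; bus BusRd; mem=70
  op11 P0: load  L1 → E/I on L1; bus BusRd; mem=10
  op12 P1: load  L2 → O/S on L2; bus (none); mem=89
  op13 P0: store L2 := 90 → M/I on L2; bus BusUpgr; mem=89
  op14 P1: load  L2 → O/S on L2; bus BusRd; mem=89
  op15 P0: load  L2 → O/S on L2; bus (none); mem=89
  op16 P1: load  L1 → S/S on L1; bus BusRd; mem=10
  op17 P0: store L2 := 21 → M/I on L2; bus BusUpgr; mem=89
  op18 P1: store L2 := 9 → I/M on L2; bus BusRdX Flush; mem=21
  op19 P0: load  L4 → E/I on L4; bus (none); mem=70
  op20 P0: load  L4 → E/I on L4; bus (none); mem=70
  op21 P1: load  L0 → S/S on L0; bus BusRd; mem=30

memory[L0] = 30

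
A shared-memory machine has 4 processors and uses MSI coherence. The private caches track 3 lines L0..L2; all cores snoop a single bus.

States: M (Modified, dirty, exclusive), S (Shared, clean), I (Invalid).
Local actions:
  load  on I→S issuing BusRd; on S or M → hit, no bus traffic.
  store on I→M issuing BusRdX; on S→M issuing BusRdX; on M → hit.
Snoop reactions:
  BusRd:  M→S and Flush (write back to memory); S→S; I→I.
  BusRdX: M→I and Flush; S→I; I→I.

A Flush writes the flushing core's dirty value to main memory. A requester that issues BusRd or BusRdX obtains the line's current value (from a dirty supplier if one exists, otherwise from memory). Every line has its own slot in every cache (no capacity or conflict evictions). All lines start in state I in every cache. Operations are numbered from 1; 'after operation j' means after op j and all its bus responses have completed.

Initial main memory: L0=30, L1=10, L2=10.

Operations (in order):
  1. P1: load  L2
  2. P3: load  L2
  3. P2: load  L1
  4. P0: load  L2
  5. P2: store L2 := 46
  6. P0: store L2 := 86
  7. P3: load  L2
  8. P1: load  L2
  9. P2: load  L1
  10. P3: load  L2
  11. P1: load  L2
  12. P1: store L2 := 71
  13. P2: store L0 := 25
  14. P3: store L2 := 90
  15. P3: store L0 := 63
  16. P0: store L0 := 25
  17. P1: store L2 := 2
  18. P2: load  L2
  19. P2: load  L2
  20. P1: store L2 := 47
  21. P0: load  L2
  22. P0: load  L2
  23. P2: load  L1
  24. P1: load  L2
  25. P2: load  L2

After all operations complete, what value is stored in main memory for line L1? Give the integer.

[1] P1: load  L2 | P0:I, P1:S(10), P2:I, P3:I | bus: BusRd
[2] P3: load  L2 | P0:I, P1:S(10), P2:I, P3:S(10) | bus: BusRd
[3] P2: load  L1 | P0:I, P1:I, P2:S(10), P3:I | bus: BusRd
[4] P0: load  L2 | P0:S(10), P1:S(10), P2:I, P3:S(10) | bus: BusRd
[5] P2: store L2 := 46 | P0:I, P1:I, P2:M(46), P3:I | bus: BusRdX
[6] P0: store L2 := 86 | P0:M(86), P1:I, P2:I, P3:I | bus: BusRdX,Flush
[7] P3: load  L2 | P0:S(86), P1:I, P2:I, P3:S(86) | bus: BusRd,Flush
[8] P1: load  L2 | P0:S(86), P1:S(86), P2:I, P3:S(86) | bus: BusRd
[9] P2: load  L1 | P0:I, P1:I, P2:S(10), P3:I | bus: none
[10] P3: load  L2 | P0:S(86), P1:S(86), P2:I, P3:S(86) | bus: none
[11] P1: load  L2 | P0:S(86), P1:S(86), P2:I, P3:S(86) | bus: none
[12] P1: store L2 := 71 | P0:I, P1:M(71), P2:I, P3:I | bus: BusRdX
[13] P2: store L0 := 25 | P0:I, P1:I, P2:M(25), P3:I | bus: BusRdX
[14] P3: store L2 := 90 | P0:I, P1:I, P2:I, P3:M(90) | bus: BusRdX,Flush
[15] P3: store L0 := 63 | P0:I, P1:I, P2:I, P3:M(63) | bus: BusRdX,Flush
[16] P0: store L0 := 25 | P0:M(25), P1:I, P2:I, P3:I | bus: BusRdX,Flush
[17] P1: store L2 := 2 | P0:I, P1:M(2), P2:I, P3:I | bus: BusRdX,Flush
[18] P2: load  L2 | P0:I, P1:S(2), P2:S(2), P3:I | bus: BusRd,Flush
[19] P2: load  L2 | P0:I, P1:S(2), P2:S(2), P3:I | bus: none
[20] P1: store L2 := 47 | P0:I, P1:M(47), P2:I, P3:I | bus: BusRdX
[21] P0: load  L2 | P0:S(47), P1:S(47), P2:I, P3:I | bus: BusRd,Flush
[22] P0: load  L2 | P0:S(47), P1:S(47), P2:I, P3:I | bus: none
[23] P2: load  L1 | P0:I, P1:I, P2:S(10), P3:I | bus: none
[24] P1: load  L2 | P0:S(47), P1:S(47), P2:I, P3:I | bus: none
[25] P2: load  L2 | P0:S(47), P1:S(47), P2:S(47), P3:I | bus: BusRd

memory[L1] = 10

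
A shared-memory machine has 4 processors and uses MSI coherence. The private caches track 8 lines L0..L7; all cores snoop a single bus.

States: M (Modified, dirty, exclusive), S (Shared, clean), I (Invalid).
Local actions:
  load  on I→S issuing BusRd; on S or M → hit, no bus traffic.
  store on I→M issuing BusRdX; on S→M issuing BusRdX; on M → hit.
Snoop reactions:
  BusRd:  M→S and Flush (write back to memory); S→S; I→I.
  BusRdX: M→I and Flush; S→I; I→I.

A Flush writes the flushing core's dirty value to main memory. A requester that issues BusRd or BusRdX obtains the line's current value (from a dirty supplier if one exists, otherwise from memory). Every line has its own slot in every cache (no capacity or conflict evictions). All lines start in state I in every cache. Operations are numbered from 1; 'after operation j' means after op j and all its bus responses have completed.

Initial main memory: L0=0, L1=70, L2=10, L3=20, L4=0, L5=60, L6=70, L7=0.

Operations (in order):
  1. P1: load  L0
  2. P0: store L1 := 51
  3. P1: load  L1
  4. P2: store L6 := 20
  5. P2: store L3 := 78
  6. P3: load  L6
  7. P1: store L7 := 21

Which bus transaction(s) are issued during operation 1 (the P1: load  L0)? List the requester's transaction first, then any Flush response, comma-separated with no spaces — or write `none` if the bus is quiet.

bus = BusRd

[1] P1: load  L0 | P0:I, P1:S(0), P2:I, P3:I | bus: BusRd
[2] P0: store L1 := 51 | P0:M(51), P1:I, P2:I, P3:I | bus: BusRdX
[3] P1: load  L1 | P0:S(51), P1:S(51), P2:I, P3:I | bus: BusRd,Flush
[4] P2: store L6 := 20 | P0:I, P1:I, P2:M(20), P3:I | bus: BusRdX
[5] P2: store L3 := 78 | P0:I, P1:I, P2:M(78), P3:I | bus: BusRdX
[6] P3: load  L6 | P0:I, P1:I, P2:S(20), P3:S(20) | bus: BusRd,Flush
[7] P1: store L7 := 21 | P0:I, P1:M(21), P2:I, P3:I | bus: BusRdX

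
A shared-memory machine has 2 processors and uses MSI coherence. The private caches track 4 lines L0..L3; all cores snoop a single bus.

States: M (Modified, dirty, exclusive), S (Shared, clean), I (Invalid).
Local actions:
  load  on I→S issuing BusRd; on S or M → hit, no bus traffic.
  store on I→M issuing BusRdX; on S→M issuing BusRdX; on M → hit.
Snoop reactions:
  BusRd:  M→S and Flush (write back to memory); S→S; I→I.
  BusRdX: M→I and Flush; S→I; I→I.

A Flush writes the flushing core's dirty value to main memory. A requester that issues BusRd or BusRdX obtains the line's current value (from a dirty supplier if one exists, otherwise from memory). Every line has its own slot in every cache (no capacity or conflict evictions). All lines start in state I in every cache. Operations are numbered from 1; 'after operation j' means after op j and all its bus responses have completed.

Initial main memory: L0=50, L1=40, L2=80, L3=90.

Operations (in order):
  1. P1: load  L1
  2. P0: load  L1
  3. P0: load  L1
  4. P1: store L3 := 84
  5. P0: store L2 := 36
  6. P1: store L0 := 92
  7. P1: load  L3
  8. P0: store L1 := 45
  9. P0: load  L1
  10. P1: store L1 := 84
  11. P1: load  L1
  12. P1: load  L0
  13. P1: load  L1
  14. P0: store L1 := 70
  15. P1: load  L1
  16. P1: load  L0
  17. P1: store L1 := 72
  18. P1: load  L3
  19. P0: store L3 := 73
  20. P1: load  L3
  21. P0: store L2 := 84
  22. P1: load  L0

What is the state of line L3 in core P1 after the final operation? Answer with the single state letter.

state = S

  op1 P1: load  L1 → I/S on L1; bus BusRd; mem=40
  op2 P0: load  L1 → S/S on L1; bus BusRd; mem=40
  op3 P0: load  L1 → S/S on L1; bus (none); mem=40
  op4 P1: store L3 := 84 → I/M on L3; bus BusRdX; mem=90
  op5 P0: store L2 := 36 → M/I on L2; bus BusRdX; mem=80
  op6 P1: store L0 := 92 → I/M on L0; bus BusRdX; mem=50
  op7 P1: load  L3 → I/M on L3; bus (none); mem=90
  op8 P0: store L1 := 45 → M/I on L1; bus BusRdX; mem=40
  op9 P0: load  L1 → M/I on L1; bus (none); mem=40
  op10 P1: store L1 := 84 → I/M on L1; bus BusRdX Flush; mem=45
  op11 P1: load  L1 → I/M on L1; bus (none); mem=45
  op12 P1: load  L0 → I/M on L0; bus (none); mem=50
  op13 P1: load  L1 → I/M on L1; bus (none); mem=45
  op14 P0: store L1 := 70 → M/I on L1; bus BusRdX Flush; mem=84
  op15 P1: load  L1 → S/S on L1; bus BusRd Flush; mem=70
  op16 P1: load  L0 → I/M on L0; bus (none); mem=50
  op17 P1: store L1 := 72 → I/M on L1; bus BusRdX; mem=70
  op18 P1: load  L3 → I/M on L3; bus (none); mem=90
  op19 P0: store L3 := 73 → M/I on L3; bus BusRdX Flush; mem=84
  op20 P1: load  L3 → S/S on L3; bus BusRd Flush; mem=73
  op21 P0: store L2 := 84 → M/I on L2; bus (none); mem=80
  op22 P1: load  L0 → I/M on L0; bus (none); mem=50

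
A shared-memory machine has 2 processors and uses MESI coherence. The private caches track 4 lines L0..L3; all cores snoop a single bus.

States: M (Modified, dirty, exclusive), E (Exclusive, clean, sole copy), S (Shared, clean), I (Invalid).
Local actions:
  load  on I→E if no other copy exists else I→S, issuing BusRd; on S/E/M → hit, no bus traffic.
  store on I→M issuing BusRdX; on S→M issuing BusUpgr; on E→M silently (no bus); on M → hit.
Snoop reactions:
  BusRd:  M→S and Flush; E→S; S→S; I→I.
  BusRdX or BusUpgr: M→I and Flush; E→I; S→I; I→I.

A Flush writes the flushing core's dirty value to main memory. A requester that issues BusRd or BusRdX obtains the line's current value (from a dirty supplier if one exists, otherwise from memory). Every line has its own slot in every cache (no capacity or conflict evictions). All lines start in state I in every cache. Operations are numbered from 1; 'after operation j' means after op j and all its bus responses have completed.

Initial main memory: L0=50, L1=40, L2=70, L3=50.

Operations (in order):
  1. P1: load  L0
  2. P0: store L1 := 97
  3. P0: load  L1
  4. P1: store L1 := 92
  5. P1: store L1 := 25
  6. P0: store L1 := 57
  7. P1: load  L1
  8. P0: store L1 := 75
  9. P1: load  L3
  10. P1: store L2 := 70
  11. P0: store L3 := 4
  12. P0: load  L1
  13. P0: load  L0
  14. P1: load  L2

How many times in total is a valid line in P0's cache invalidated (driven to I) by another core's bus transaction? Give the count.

invalidations = 1

[1] P1: load  L0 | P0:I, P1:E(50) | bus: BusRd
[2] P0: store L1 := 97 | P0:M(97), P1:I | bus: BusRdX
[3] P0: load  L1 | P0:M(97), P1:I | bus: none
[4] P1: store L1 := 92 | P0:I, P1:M(92) | bus: BusRdX,Flush
[5] P1: store L1 := 25 | P0:I, P1:M(25) | bus: none
[6] P0: store L1 := 57 | P0:M(57), P1:I | bus: BusRdX,Flush
[7] P1: load  L1 | P0:S(57), P1:S(57) | bus: BusRd,Flush
[8] P0: store L1 := 75 | P0:M(75), P1:I | bus: BusUpgr
[9] P1: load  L3 | P0:I, P1:E(50) | bus: BusRd
[10] P1: store L2 := 70 | P0:I, P1:M(70) | bus: BusRdX
[11] P0: store L3 := 4 | P0:M(4), P1:I | bus: BusRdX
[12] P0: load  L1 | P0:M(75), P1:I | bus: none
[13] P0: load  L0 | P0:S(50), P1:S(50) | bus: BusRd
[14] P1: load  L2 | P0:I, P1:M(70) | bus: none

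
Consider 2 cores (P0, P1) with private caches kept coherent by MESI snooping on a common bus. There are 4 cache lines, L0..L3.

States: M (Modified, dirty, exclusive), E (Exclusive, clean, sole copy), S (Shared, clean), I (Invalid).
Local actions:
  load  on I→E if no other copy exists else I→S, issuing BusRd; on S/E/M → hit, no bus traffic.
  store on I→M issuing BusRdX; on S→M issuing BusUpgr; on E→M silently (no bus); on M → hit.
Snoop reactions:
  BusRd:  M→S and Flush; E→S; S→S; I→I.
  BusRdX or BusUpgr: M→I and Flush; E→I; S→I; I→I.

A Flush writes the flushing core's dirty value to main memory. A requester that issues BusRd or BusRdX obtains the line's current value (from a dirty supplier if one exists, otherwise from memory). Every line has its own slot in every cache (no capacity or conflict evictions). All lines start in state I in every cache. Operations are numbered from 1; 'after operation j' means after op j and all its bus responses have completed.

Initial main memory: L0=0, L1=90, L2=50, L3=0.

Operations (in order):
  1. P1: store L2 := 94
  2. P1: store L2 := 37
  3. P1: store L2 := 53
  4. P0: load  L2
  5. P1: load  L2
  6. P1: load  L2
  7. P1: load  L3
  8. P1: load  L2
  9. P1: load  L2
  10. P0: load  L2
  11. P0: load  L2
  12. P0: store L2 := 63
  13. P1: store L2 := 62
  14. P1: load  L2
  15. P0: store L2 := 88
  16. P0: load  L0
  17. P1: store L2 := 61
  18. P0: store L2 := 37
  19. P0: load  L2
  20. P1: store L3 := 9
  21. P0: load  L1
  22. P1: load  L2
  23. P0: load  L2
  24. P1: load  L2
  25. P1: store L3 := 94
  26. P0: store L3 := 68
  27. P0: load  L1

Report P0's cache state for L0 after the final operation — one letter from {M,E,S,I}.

  op1 P1: store L2 := 94 → I/M on L2; bus BusRdX; mem=50
  op2 P1: store L2 := 37 → I/M on L2; bus (none); mem=50
  op3 P1: store L2 := 53 → I/M on L2; bus (none); mem=50
  op4 P0: load  L2 → S/S on L2; bus BusRd Flush; mem=53
  op5 P1: load  L2 → S/S on L2; bus (none); mem=53
  op6 P1: load  L2 → S/S on L2; bus (none); mem=53
  op7 P1: load  L3 → I/E on L3; bus BusRd; mem=0
  op8 P1: load  L2 → S/S on L2; bus (none); mem=53
  op9 P1: load  L2 → S/S on L2; bus (none); mem=53
  op10 P0: load  L2 → S/S on L2; bus (none); mem=53
  op11 P0: load  L2 → S/S on L2; bus (none); mem=53
  op12 P0: store L2 := 63 → M/I on L2; bus BusUpgr; mem=53
  op13 P1: store L2 := 62 → I/M on L2; bus BusRdX Flush; mem=63
  op14 P1: load  L2 → I/M on L2; bus (none); mem=63
  op15 P0: store L2 := 88 → M/I on L2; bus BusRdX Flush; mem=62
  op16 P0: load  L0 → E/I on L0; bus BusRd; mem=0
  op17 P1: store L2 := 61 → I/M on L2; bus BusRdX Flush; mem=88
  op18 P0: store L2 := 37 → M/I on L2; bus BusRdX Flush; mem=61
  op19 P0: load  L2 → M/I on L2; bus (none); mem=61
  op20 P1: store L3 := 9 → I/M on L3; bus (none); mem=0
  op21 P0: load  L1 → E/I on L1; bus BusRd; mem=90
  op22 P1: load  L2 → S/S on L2; bus BusRd Flush; mem=37
  op23 P0: load  L2 → S/S on L2; bus (none); mem=37
  op24 P1: load  L2 → S/S on L2; bus (none); mem=37
  op25 P1: store L3 := 94 → I/M on L3; bus (none); mem=0
  op26 P0: store L3 := 68 → M/I on L3; bus BusRdX Flush; mem=94
  op27 P0: load  L1 → E/I on L1; bus (none); mem=90

state = E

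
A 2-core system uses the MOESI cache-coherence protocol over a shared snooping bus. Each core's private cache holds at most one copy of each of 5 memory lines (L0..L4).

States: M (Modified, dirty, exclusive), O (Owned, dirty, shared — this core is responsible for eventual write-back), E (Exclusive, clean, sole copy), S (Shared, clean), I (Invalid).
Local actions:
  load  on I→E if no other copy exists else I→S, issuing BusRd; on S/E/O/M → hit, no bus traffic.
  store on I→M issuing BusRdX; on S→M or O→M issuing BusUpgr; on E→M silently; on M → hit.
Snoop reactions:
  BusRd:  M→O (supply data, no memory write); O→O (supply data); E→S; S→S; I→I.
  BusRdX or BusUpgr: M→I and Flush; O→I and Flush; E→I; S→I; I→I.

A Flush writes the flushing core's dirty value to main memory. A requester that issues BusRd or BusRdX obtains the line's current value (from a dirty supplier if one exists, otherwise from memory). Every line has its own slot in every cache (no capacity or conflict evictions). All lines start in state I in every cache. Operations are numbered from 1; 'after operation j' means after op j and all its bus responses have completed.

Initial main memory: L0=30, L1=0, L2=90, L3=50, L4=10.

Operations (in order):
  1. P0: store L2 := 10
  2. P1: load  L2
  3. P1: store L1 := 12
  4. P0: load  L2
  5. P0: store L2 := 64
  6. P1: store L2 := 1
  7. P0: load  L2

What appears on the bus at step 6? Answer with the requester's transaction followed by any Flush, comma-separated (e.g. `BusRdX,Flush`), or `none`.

[1] P0: store L2 := 10 | P0:M(10), P1:I | bus: BusRdX
[2] P1: load  L2 | P0:O(10), P1:S(10) | bus: BusRd
[3] P1: store L1 := 12 | P0:I, P1:M(12) | bus: BusRdX
[4] P0: load  L2 | P0:O(10), P1:S(10) | bus: none
[5] P0: store L2 := 64 | P0:M(64), P1:I | bus: BusUpgr
[6] P1: store L2 := 1 | P0:I, P1:M(1) | bus: BusRdX,Flush
[7] P0: load  L2 | P0:S(1), P1:O(1) | bus: BusRd

bus = BusRdX,Flush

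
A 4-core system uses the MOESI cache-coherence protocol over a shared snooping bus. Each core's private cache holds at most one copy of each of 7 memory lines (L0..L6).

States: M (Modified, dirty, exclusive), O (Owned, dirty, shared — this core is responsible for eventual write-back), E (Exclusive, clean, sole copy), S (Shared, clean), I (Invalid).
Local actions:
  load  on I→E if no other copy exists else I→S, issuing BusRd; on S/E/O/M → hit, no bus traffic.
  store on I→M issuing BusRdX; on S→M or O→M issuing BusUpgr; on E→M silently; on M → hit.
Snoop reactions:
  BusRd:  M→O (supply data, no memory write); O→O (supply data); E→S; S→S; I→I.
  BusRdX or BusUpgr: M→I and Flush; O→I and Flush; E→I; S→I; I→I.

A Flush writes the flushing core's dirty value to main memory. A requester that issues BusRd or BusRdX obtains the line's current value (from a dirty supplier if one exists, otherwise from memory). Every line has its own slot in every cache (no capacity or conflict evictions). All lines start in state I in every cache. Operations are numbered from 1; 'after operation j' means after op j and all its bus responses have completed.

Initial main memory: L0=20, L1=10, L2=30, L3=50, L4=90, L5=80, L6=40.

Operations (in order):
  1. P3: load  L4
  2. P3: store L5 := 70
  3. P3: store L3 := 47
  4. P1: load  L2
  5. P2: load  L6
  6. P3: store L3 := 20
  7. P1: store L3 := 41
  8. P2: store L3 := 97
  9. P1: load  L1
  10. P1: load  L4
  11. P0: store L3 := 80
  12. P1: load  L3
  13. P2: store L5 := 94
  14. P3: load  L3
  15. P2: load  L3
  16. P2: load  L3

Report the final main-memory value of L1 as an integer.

[1] P3: load  L4 | P0:I, P1:I, P2:I, P3:E(90) | bus: BusRd
[2] P3: store L5 := 70 | P0:I, P1:I, P2:I, P3:M(70) | bus: BusRdX
[3] P3: store L3 := 47 | P0:I, P1:I, P2:I, P3:M(47) | bus: BusRdX
[4] P1: load  L2 | P0:I, P1:E(30), P2:I, P3:I | bus: BusRd
[5] P2: load  L6 | P0:I, P1:I, P2:E(40), P3:I | bus: BusRd
[6] P3: store L3 := 20 | P0:I, P1:I, P2:I, P3:M(20) | bus: none
[7] P1: store L3 := 41 | P0:I, P1:M(41), P2:I, P3:I | bus: BusRdX,Flush
[8] P2: store L3 := 97 | P0:I, P1:I, P2:M(97), P3:I | bus: BusRdX,Flush
[9] P1: load  L1 | P0:I, P1:E(10), P2:I, P3:I | bus: BusRd
[10] P1: load  L4 | P0:I, P1:S(90), P2:I, P3:S(90) | bus: BusRd
[11] P0: store L3 := 80 | P0:M(80), P1:I, P2:I, P3:I | bus: BusRdX,Flush
[12] P1: load  L3 | P0:O(80), P1:S(80), P2:I, P3:I | bus: BusRd
[13] P2: store L5 := 94 | P0:I, P1:I, P2:M(94), P3:I | bus: BusRdX,Flush
[14] P3: load  L3 | P0:O(80), P1:S(80), P2:I, P3:S(80) | bus: BusRd
[15] P2: load  L3 | P0:O(80), P1:S(80), P2:S(80), P3:S(80) | bus: BusRd
[16] P2: load  L3 | P0:O(80), P1:S(80), P2:S(80), P3:S(80) | bus: none

memory[L1] = 10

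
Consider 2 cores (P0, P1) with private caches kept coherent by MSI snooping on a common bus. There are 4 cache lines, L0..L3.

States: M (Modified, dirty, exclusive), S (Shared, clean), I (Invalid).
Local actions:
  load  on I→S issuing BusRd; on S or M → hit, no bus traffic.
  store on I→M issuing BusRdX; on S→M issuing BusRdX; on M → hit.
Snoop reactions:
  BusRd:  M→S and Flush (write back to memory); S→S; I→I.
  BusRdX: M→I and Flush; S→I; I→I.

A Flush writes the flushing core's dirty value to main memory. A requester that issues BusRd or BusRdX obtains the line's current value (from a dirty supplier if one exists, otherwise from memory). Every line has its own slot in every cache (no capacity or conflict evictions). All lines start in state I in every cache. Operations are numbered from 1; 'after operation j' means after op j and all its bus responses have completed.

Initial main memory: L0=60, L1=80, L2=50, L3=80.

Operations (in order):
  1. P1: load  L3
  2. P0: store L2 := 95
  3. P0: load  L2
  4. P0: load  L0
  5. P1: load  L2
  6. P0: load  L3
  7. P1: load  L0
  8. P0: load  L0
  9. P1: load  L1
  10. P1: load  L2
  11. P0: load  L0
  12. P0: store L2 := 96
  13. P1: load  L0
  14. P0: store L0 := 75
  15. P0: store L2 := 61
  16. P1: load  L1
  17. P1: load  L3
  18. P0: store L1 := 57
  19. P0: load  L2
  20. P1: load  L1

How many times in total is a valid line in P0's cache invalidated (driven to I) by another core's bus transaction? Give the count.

invalidations = 0

  op1 P1: load  L3 → I/S on L3; bus BusRd; mem=80
  op2 P0: store L2 := 95 → M/I on L2; bus BusRdX; mem=50
  op3 P0: load  L2 → M/I on L2; bus (none); mem=50
  op4 P0: load  L0 → S/I on L0; bus BusRd; mem=60
  op5 P1: load  L2 → S/S on L2; bus BusRd Flush; mem=95
  op6 P0: load  L3 → S/S on L3; bus BusRd; mem=80
  op7 P1: load  L0 → S/S on L0; bus BusRd; mem=60
  op8 P0: load  L0 → S/S on L0; bus (none); mem=60
  op9 P1: load  L1 → I/S on L1; bus BusRd; mem=80
  op10 P1: load  L2 → S/S on L2; bus (none); mem=95
  op11 P0: load  L0 → S/S on L0; bus (none); mem=60
  op12 P0: store L2 := 96 → M/I on L2; bus BusRdX; mem=95
  op13 P1: load  L0 → S/S on L0; bus (none); mem=60
  op14 P0: store L0 := 75 → M/I on L0; bus BusRdX; mem=60
  op15 P0: store L2 := 61 → M/I on L2; bus (none); mem=95
  op16 P1: load  L1 → I/S on L1; bus (none); mem=80
  op17 P1: load  L3 → S/S on L3; bus (none); mem=80
  op18 P0: store L1 := 57 → M/I on L1; bus BusRdX; mem=80
  op19 P0: load  L2 → M/I on L2; bus (none); mem=95
  op20 P1: load  L1 → S/S on L1; bus BusRd Flush; mem=57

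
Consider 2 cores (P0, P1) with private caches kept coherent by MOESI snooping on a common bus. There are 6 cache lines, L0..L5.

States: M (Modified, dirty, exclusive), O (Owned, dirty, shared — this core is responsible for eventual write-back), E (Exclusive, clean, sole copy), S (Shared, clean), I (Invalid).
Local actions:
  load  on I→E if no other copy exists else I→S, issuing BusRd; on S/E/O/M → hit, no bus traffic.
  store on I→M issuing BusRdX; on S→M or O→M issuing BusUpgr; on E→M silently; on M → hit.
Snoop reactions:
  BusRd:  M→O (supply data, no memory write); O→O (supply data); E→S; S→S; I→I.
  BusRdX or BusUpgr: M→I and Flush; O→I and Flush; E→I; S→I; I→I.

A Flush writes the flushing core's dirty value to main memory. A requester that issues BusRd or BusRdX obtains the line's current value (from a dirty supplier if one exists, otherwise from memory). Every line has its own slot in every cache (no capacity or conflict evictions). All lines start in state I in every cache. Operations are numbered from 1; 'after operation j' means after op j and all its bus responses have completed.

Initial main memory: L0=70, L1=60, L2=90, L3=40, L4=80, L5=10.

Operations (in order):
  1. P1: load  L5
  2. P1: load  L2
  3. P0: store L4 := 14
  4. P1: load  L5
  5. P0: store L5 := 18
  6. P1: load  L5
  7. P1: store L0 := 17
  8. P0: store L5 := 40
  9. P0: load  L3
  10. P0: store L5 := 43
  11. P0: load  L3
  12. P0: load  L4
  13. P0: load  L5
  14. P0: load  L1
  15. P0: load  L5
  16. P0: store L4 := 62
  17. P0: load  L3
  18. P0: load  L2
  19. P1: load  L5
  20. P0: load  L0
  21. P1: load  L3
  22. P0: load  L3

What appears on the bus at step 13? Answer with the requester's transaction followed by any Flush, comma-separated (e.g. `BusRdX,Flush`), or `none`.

bus = none

step 1: P1: load  L5  ⟶  IE  (L5)  txn=BusRd  M[L5]=10
step 2: P1: load  L2  ⟶  IE  (L2)  txn=BusRd  M[L2]=90
step 3: P0: store L4 := 14  ⟶  MI  (L4)  txn=BusRdX  M[L4]=80
step 4: P1: load  L5  ⟶  IE  (L5)  txn=∅  M[L5]=10
step 5: P0: store L5 := 18  ⟶  MI  (L5)  txn=BusRdX  M[L5]=10
step 6: P1: load  L5  ⟶  OS  (L5)  txn=BusRd  M[L5]=10
step 7: P1: store L0 := 17  ⟶  IM  (L0)  txn=BusRdX  M[L0]=70
step 8: P0: store L5 := 40  ⟶  MI  (L5)  txn=BusUpgr  M[L5]=10
step 9: P0: load  L3  ⟶  EI  (L3)  txn=BusRd  M[L3]=40
step 10: P0: store L5 := 43  ⟶  MI  (L5)  txn=∅  M[L5]=10
step 11: P0: load  L3  ⟶  EI  (L3)  txn=∅  M[L3]=40
step 12: P0: load  L4  ⟶  MI  (L4)  txn=∅  M[L4]=80
step 13: P0: load  L5  ⟶  MI  (L5)  txn=∅  M[L5]=10
step 14: P0: load  L1  ⟶  EI  (L1)  txn=BusRd  M[L1]=60
step 15: P0: load  L5  ⟶  MI  (L5)  txn=∅  M[L5]=10
step 16: P0: store L4 := 62  ⟶  MI  (L4)  txn=∅  M[L4]=80
step 17: P0: load  L3  ⟶  EI  (L3)  txn=∅  M[L3]=40
step 18: P0: load  L2  ⟶  SS  (L2)  txn=BusRd  M[L2]=90
step 19: P1: load  L5  ⟶  OS  (L5)  txn=BusRd  M[L5]=10
step 20: P0: load  L0  ⟶  SO  (L0)  txn=BusRd  M[L0]=70
step 21: P1: load  L3  ⟶  SS  (L3)  txn=BusRd  M[L3]=40
step 22: P0: load  L3  ⟶  SS  (L3)  txn=∅  M[L3]=40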